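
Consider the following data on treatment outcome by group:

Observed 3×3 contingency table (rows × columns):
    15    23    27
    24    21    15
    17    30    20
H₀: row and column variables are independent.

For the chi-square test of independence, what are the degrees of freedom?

degrees of freedom = 4

df = (r−1)(c−1) = (3−1)·(3−1) = 4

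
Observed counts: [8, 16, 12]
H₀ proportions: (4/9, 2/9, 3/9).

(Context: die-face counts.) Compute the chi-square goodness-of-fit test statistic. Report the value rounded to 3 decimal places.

n = 36; E_i = n·p_i = [16.00, 8.00, 12.00]
χ² = (8−16.00)²/16.00 + (16−8.00)²/8.00 + (12−12.00)²/12.00 = 12.0000
df = 2

test statistic = 12.000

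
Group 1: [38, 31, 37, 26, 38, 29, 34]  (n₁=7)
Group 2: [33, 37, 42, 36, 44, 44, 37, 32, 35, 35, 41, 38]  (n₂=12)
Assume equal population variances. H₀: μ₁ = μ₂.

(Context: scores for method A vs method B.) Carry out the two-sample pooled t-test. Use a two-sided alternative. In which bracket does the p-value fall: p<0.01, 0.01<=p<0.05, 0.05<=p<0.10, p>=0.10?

p-value bracket: 0.01<=p<0.05

x̄₁=33.286, s₁=4.751, n₁=7
x̄₂=37.833, s₂=4.064, n₂=12
s_p² = [6·4.751² + 11·4.064²]/17 = 18.6527
SE = √(s_p²·(1/7+1/12)) = 2.0540
t = (33.286−37.833)/2.0540 = -2.2140
df = 17
p-value (two-sided) = 0.04079
→ bracket: 0.01<=p<0.05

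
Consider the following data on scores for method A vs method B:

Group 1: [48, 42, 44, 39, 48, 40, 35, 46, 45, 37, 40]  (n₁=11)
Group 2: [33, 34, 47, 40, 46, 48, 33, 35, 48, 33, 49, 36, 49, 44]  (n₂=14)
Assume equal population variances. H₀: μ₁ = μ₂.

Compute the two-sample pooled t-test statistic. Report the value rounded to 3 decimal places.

x̄₁=42.182, s₁=4.378, n₁=11
x̄₂=41.071, s₂=6.788, n₂=14
s_p² = [10·4.378² + 13·6.788²]/23 = 34.3724
SE = √(s_p²·(1/11+1/14)) = 2.3622
t = (42.182−41.071)/2.3622 = 0.4701
df = 23

test statistic = 0.470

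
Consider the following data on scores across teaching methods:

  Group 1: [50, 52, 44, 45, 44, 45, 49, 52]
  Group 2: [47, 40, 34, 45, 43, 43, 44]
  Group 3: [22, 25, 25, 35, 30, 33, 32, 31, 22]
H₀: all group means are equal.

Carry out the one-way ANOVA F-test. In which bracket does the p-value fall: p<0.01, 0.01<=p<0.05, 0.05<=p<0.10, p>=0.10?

Group means [47.62, 42.29, 28.33], grand mean 38.833
SSB = Σnᵢ(x̄ᵢ−x̄)² = 1694.030; SSW = ΣΣ(x−x̄ᵢ)² = 385.304
MSB = 1694.030/2 = 847.0149; MSW = 385.304/21 = 18.3478
F = MSB/MSW = 46.1644
df = (2, 21)
p-value (upper-tail) = 0.00000
→ bracket: p<0.01

p-value bracket: p<0.01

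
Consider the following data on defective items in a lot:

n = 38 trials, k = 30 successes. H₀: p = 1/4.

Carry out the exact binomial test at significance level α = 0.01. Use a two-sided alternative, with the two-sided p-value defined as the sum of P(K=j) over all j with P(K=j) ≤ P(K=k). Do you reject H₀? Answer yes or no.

Exact binomial: n=38, k=30, p₀=1/4=0.2500
P(X=j) = C(n,j)·p₀^j·(1−p₀)^(n−j); p = Σ P(X=j) over j with P(X=j) ≤ P(X=30)
p-value (two-sided) = 0.00000
At α=0.01: p < α → reject H₀

reject H₀: yes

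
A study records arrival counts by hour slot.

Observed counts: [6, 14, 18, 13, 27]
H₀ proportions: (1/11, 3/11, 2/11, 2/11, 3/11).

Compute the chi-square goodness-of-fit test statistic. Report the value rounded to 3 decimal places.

test statistic = 5.323

n = 78; E_i = n·p_i = [7.09, 21.27, 14.18, 14.18, 21.27]
χ² = (6−7.09)²/7.09 + (14−21.27)²/21.27 + (18−14.18)²/14.18 + (13−14.18)²/14.18 + (27−21.27)²/21.27 = 5.3226
df = 4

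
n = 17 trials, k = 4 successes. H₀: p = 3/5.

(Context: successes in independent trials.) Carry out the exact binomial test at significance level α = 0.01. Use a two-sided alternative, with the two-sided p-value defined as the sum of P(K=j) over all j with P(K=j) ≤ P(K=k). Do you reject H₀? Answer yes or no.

reject H₀: yes

Exact binomial: n=17, k=4, p₀=3/5=0.6000
P(X=j) = C(n,j)·p₀^j·(1−p₀)^(n−j); p = Σ P(X=j) over j with P(X=j) ≤ P(X=4)
p-value (two-sided) = 0.00461
At α=0.01: p < α → reject H₀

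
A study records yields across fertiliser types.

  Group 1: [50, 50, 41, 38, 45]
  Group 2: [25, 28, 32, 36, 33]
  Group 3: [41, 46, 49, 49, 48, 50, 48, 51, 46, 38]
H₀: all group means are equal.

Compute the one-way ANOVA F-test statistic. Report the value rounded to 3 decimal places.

Group means [44.80, 30.80, 46.60], grand mean 42.200
SSB = Σnᵢ(x̄ᵢ−x̄)² = 877.200; SSW = ΣΣ(x−x̄ᵢ)² = 342.000
MSB = 877.200/2 = 438.6000; MSW = 342.000/17 = 20.1176
F = MSB/MSW = 21.8018
df = (2, 17)

test statistic = 21.802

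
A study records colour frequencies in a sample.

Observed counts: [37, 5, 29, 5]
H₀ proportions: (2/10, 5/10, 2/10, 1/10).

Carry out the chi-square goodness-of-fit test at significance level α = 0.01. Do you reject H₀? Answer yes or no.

reject H₀: yes

n = 76; E_i = n·p_i = [15.20, 38.00, 15.20, 7.60]
χ² = (37−15.20)²/15.20 + (5−38.00)²/38.00 + (29−15.20)²/15.20 + (5−7.60)²/7.60 = 73.3421
df = 3
p-value (upper-tail) = 0.00000
At α=0.01: p < α → reject H₀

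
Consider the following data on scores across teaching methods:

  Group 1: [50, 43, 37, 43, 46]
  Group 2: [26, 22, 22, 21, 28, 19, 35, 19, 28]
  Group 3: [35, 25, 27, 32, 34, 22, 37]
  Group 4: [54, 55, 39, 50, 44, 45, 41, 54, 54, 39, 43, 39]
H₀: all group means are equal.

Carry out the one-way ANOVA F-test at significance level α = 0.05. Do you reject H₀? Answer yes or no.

Group means [43.80, 24.44, 30.29, 46.42], grand mean 36.606
SSB = Σnᵢ(x̄ᵢ−x̄)² = 3024.511; SSW = ΣΣ(x−x̄ᵢ)² = 977.367
MSB = 3024.511/3 = 1008.1704; MSW = 977.367/29 = 33.7023
F = MSB/MSW = 29.9140
df = (3, 29)
p-value (upper-tail) = 0.00000
At α=0.05: p < α → reject H₀

reject H₀: yes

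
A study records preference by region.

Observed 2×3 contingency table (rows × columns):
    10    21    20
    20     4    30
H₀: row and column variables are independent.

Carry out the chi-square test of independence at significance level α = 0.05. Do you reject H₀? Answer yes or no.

reject H₀: yes

Row totals [51, 54], col totals [30, 25, 50], n=105
χ² = (10−14.57)²/14.57 + (21−12.14)²/12.14 + (20−24.29)²/24.29 + (20−15.43)²/15.43 + (4−12.86)²/12.86 + (30−25.71)²/25.71 = 16.8214
df = 2
p-value (upper-tail) = 0.00022
At α=0.05: p < α → reject H₀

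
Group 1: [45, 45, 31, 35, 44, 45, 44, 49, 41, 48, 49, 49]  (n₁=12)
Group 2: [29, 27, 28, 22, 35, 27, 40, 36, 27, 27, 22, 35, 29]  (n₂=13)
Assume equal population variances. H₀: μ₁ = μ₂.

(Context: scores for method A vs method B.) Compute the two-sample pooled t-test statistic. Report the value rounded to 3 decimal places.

x̄₁=43.750, s₁=5.659, n₁=12
x̄₂=29.538, s₂=5.425, n₂=13
s_p² = [11·5.659² + 12·5.425²]/23 = 30.6731
SE = √(s_p²·(1/12+1/13)) = 2.2171
t = (43.750−29.538)/2.2171 = 6.4100
df = 23

test statistic = 6.410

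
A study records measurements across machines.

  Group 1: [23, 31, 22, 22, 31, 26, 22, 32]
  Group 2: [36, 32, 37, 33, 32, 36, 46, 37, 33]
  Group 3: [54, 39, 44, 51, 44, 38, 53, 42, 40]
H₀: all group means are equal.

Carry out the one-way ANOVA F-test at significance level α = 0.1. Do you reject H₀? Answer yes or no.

Group means [26.12, 35.78, 45.00], grand mean 36.000
SSB = Σnᵢ(x̄ᵢ−x̄)² = 1509.569; SSW = ΣΣ(x−x̄ᵢ)² = 596.431
MSB = 1509.569/2 = 754.7847; MSW = 596.431/23 = 25.9318
F = MSB/MSW = 29.1066
df = (2, 23)
p-value (upper-tail) = 0.00000
At α=0.1: p < α → reject H₀

reject H₀: yes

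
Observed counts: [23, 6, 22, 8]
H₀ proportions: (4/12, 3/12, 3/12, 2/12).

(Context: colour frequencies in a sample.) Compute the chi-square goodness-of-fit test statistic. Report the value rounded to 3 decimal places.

test statistic = 9.661

n = 59; E_i = n·p_i = [19.67, 14.75, 14.75, 9.83]
χ² = (23−19.67)²/19.67 + (6−14.75)²/14.75 + (22−14.75)²/14.75 + (8−9.83)²/9.83 = 9.6610
df = 3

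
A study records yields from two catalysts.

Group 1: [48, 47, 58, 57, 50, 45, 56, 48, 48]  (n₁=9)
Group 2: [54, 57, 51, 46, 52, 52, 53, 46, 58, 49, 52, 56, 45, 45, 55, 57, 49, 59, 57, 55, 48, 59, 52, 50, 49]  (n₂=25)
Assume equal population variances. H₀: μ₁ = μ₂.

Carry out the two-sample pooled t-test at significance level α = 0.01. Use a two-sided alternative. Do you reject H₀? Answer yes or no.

x̄₁=50.778, s₁=4.868, n₁=9
x̄₂=52.240, s₂=4.400, n₂=25
s_p² = [8·4.868² + 24·4.400²]/32 = 20.4411
SE = √(s_p²·(1/9+1/25)) = 1.7575
t = (50.778−52.240)/1.7575 = -0.8320
df = 32
p-value (two-sided) = 0.41159
At α=0.01: p ≥ α → fail to reject H₀

reject H₀: no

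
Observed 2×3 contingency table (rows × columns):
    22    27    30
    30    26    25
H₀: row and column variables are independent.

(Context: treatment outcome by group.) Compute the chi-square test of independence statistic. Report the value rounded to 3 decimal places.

test statistic = 1.679

Row totals [79, 81], col totals [52, 53, 55], n=160
χ² = (22−25.68)²/25.68 + (27−26.17)²/26.17 + (30−27.16)²/27.16 + (30−26.32)²/26.32 + (26−26.83)²/26.83 + (25−27.84)²/27.84 = 1.6794
df = 2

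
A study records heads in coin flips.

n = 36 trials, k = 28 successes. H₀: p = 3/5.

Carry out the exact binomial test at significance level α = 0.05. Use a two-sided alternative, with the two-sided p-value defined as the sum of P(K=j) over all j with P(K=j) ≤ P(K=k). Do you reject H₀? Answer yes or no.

reject H₀: yes

Exact binomial: n=36, k=28, p₀=3/5=0.6000
P(X=j) = C(n,j)·p₀^j·(1−p₀)^(n−j); p = Σ P(X=j) over j with P(X=j) ≤ P(X=28)
p-value (two-sided) = 0.03961
At α=0.05: p < α → reject H₀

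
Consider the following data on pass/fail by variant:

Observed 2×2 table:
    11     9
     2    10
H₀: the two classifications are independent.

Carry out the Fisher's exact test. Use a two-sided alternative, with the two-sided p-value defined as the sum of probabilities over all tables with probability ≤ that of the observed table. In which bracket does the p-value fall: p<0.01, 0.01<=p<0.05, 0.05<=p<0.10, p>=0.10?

p-value bracket: 0.05<=p<0.10

Margins: r₁=20, r₂=12, c₁=13, c₂=19, n=32
p_obs = C(20,11)·C(12,2)/C(32,13); sum pmf over tables with pmf ≤ p_obs
p-value (two-sided) = 0.06187
→ bracket: 0.05<=p<0.10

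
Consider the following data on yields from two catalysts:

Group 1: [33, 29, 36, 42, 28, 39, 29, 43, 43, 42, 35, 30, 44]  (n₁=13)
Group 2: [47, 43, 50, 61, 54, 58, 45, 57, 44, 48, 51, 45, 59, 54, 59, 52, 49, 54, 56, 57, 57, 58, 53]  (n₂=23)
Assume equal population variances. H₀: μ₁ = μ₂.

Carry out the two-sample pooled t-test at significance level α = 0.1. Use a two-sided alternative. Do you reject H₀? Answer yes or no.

x̄₁=36.385, s₁=6.117, n₁=13
x̄₂=52.652, s₂=5.407, n₂=23
s_p² = [12·6.117² + 22·5.407²]/34 = 32.1263
SE = √(s_p²·(1/13+1/23)) = 1.9667
t = (36.385−52.652)/1.9667 = -8.2713
df = 34
p-value (two-sided) = 0.00000
At α=0.1: p < α → reject H₀

reject H₀: yes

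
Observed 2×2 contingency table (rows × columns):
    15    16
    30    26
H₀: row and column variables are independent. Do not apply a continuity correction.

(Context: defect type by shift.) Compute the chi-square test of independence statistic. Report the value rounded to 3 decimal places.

test statistic = 0.215

Row totals [31, 56], col totals [45, 42], n=87
χ² = (15−16.03)²/16.03 + (16−14.97)²/14.97 + (30−28.97)²/28.97 + (26−27.03)²/27.03 = 0.2148
df = 1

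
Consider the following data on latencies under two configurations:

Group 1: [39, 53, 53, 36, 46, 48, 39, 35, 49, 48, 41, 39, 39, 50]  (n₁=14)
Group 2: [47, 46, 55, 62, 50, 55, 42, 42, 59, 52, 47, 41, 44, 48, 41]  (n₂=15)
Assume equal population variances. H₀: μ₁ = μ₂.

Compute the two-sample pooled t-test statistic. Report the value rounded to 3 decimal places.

test statistic = -1.997

x̄₁=43.929, s₁=6.281, n₁=14
x̄₂=48.733, s₂=6.649, n₂=15
s_p² = [13·6.281² + 14·6.649²]/27 = 41.9208
SE = √(s_p²·(1/14+1/15)) = 2.4060
t = (43.929−48.733)/2.4060 = -1.9970
df = 27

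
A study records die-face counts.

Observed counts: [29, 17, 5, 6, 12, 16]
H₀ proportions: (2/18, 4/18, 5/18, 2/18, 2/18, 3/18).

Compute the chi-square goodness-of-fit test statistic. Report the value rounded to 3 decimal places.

test statistic = 57.535

n = 85; E_i = n·p_i = [9.44, 18.89, 23.61, 9.44, 9.44, 14.17]
χ² = (29−9.44)²/9.44 + (17−18.89)²/18.89 + (5−23.61)²/23.61 + (6−9.44)²/9.44 + (12−9.44)²/9.44 + (16−14.17)²/14.17 = 57.5353
df = 5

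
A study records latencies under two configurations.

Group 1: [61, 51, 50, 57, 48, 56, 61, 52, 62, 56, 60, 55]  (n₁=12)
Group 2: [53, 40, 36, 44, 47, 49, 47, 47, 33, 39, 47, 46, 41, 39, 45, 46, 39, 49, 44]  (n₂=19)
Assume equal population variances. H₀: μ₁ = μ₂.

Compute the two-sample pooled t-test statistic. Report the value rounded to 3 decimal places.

test statistic = 6.613

x̄₁=55.750, s₁=4.712, n₁=12
x̄₂=43.737, s₂=5.054, n₂=19
s_p² = [11·4.712² + 18·5.054²]/29 = 24.2736
SE = √(s_p²·(1/12+1/19)) = 1.8167
t = (55.750−43.737)/1.8167 = 6.6127
df = 29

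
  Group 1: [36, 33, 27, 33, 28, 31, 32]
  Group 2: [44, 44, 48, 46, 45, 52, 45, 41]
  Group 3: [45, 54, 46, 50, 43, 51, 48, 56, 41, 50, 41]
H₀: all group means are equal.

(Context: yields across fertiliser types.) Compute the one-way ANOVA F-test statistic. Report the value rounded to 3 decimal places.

test statistic = 37.031

Group means [31.43, 45.62, 47.73], grand mean 42.692
SSB = Σnᵢ(x̄ᵢ−x̄)² = 1235.767; SSW = ΣΣ(x−x̄ᵢ)² = 383.771
MSB = 1235.767/2 = 617.8837; MSW = 383.771/23 = 16.6857
F = MSB/MSW = 37.0307
df = (2, 23)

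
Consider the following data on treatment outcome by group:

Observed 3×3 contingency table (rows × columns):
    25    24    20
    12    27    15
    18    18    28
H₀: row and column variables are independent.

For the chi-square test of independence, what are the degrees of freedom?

degrees of freedom = 4

df = (r−1)(c−1) = (3−1)·(3−1) = 4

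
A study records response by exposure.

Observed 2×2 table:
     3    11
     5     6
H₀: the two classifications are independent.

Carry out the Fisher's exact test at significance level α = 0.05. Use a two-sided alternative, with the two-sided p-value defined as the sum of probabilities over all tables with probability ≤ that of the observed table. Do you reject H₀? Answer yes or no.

reject H₀: no

Margins: r₁=14, r₂=11, c₁=8, c₂=17, n=25
p_obs = C(14,3)·C(11,5)/C(25,8); sum pmf over tables with pmf ≤ p_obs
p-value (two-sided) = 0.38917
At α=0.05: p ≥ α → fail to reject H₀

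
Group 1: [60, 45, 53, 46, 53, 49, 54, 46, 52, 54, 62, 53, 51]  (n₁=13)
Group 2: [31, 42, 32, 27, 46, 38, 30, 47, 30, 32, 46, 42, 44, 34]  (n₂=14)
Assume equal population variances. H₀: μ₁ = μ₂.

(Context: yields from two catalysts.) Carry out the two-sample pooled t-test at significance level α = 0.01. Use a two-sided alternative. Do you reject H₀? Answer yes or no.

x̄₁=52.154, s₁=5.047, n₁=13
x̄₂=37.214, s₂=7.095, n₂=14
s_p² = [12·5.047² + 13·7.095²]/25 = 38.4020
SE = √(s_p²·(1/13+1/14)) = 2.3868
t = (52.154−37.214)/2.3868 = 6.2591
df = 25
p-value (two-sided) = 0.00000
At α=0.01: p < α → reject H₀

reject H₀: yes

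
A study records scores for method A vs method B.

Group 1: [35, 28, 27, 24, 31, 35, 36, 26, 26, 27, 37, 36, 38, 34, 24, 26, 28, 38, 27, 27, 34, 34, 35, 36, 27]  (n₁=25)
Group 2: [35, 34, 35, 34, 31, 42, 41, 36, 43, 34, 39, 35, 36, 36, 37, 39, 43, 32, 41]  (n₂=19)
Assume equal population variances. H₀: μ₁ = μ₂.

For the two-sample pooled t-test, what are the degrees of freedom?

df = n₁ + n₂ − 2 = 25 + 19 − 2 = 42

degrees of freedom = 42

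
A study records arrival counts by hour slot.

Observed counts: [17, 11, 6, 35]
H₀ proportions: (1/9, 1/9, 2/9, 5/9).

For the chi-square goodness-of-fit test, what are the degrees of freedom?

degrees of freedom = 3

df = k − 1 = 4 − 1 = 3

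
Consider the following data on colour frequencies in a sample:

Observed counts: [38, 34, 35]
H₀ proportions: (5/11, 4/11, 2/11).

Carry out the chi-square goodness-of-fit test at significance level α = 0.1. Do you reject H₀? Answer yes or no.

reject H₀: yes

n = 107; E_i = n·p_i = [48.64, 38.91, 19.45]
χ² = (38−48.64)²/48.64 + (34−38.91)²/38.91 + (35−19.45)²/19.45 = 15.3673
df = 2
p-value (upper-tail) = 0.00046
At α=0.1: p < α → reject H₀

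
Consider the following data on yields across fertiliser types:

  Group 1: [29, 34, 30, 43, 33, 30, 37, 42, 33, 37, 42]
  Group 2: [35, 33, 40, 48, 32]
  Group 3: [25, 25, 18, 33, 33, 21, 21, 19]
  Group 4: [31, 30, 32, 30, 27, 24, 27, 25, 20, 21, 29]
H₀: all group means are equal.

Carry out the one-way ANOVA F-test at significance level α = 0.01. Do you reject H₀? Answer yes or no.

Group means [35.45, 37.60, 24.38, 26.91], grand mean 30.543
SSB = Σnᵢ(x̄ᵢ−x̄)² = 963.974; SSW = ΣΣ(x−x̄ᵢ)² = 838.711
MSB = 963.974/3 = 321.3248; MSW = 838.711/31 = 27.0552
F = MSB/MSW = 11.8766
df = (3, 31)
p-value (upper-tail) = 0.00002
At α=0.01: p < α → reject H₀

reject H₀: yes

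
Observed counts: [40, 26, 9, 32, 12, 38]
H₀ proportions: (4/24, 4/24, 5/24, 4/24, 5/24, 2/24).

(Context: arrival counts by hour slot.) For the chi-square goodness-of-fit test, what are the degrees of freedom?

degrees of freedom = 5

df = k − 1 = 6 − 1 = 5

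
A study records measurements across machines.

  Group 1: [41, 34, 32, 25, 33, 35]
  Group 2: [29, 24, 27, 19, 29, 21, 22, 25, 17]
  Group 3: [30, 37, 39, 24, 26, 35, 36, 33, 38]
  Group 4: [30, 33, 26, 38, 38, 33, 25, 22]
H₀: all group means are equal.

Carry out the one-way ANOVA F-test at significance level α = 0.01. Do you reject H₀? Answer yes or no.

reject H₀: yes

Group means [33.33, 23.67, 33.11, 30.62], grand mean 29.875
SSB = Σnᵢ(x̄ᵢ−x̄)² = 517.403; SSW = ΣΣ(x−x̄ᵢ)² = 756.097
MSB = 517.403/3 = 172.4676; MSW = 756.097/28 = 27.0035
F = MSB/MSW = 6.3869
df = (3, 28)
p-value (upper-tail) = 0.00196
At α=0.01: p < α → reject H₀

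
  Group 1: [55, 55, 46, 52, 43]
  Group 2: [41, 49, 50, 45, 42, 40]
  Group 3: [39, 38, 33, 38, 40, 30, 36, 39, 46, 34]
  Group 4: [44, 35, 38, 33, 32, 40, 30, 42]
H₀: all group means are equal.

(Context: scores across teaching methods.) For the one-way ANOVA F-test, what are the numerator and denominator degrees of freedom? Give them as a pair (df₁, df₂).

k = 4 groups, N = 29 total
df = (k−1, N−k) = (4−1, 29−4) = (3, 25)

degrees of freedom = [3, 25]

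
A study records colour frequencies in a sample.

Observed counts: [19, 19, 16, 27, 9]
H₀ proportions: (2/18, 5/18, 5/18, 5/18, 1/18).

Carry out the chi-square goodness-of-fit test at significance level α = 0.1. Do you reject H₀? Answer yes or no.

n = 90; E_i = n·p_i = [10.00, 25.00, 25.00, 25.00, 5.00]
χ² = (19−10.00)²/10.00 + (19−25.00)²/25.00 + (16−25.00)²/25.00 + (27−25.00)²/25.00 + (9−5.00)²/5.00 = 16.1400
df = 4
p-value (upper-tail) = 0.00284
At α=0.1: p < α → reject H₀

reject H₀: yes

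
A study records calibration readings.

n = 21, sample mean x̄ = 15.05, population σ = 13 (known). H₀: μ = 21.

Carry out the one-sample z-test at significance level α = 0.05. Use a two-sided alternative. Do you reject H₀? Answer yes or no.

SE = σ/√n = 13/√21 = 2.8368
z = (x̄−μ₀)/SE = (15.05−21)/2.8368 = -2.0974
p-value (two-sided) = 0.03596
At α=0.05: p < α → reject H₀

reject H₀: yes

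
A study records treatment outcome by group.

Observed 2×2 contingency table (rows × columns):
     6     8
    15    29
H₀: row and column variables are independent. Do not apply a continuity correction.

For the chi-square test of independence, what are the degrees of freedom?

df = (r−1)(c−1) = (2−1)·(2−1) = 1

degrees of freedom = 1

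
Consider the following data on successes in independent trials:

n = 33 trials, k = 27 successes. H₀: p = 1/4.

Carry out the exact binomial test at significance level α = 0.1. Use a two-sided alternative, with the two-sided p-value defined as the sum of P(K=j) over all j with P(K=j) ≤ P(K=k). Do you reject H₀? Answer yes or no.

Exact binomial: n=33, k=27, p₀=1/4=0.2500
P(X=j) = C(n,j)·p₀^j·(1−p₀)^(n−j); p = Σ P(X=j) over j with P(X=j) ≤ P(X=27)
p-value (two-sided) = 0.00000
At α=0.1: p < α → reject H₀

reject H₀: yes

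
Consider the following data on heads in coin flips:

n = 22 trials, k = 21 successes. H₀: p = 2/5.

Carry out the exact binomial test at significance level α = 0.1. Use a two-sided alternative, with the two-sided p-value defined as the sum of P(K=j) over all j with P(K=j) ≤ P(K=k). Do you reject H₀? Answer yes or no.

reject H₀: yes

Exact binomial: n=22, k=21, p₀=2/5=0.4000
P(X=j) = C(n,j)·p₀^j·(1−p₀)^(n−j); p = Σ P(X=j) over j with P(X=j) ≤ P(X=21)
p-value (two-sided) = 0.00000
At α=0.1: p < α → reject H₀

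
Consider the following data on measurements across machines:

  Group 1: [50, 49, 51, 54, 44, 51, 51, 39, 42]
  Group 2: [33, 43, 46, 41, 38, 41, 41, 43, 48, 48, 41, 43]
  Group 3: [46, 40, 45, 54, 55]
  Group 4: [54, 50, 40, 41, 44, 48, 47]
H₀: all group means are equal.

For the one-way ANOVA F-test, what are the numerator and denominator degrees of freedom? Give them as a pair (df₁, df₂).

degrees of freedom = [3, 29]

k = 4 groups, N = 33 total
df = (k−1, N−k) = (4−1, 33−4) = (3, 29)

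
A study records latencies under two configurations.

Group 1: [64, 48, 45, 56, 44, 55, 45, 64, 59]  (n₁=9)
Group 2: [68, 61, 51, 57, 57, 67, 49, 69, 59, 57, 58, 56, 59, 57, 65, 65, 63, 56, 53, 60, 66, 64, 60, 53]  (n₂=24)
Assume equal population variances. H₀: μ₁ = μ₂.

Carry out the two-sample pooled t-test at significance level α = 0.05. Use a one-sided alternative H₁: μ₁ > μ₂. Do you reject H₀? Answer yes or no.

x̄₁=53.333, s₁=8.093, n₁=9
x̄₂=59.583, s₂=5.421, n₂=24
s_p² = [8·8.093² + 23·5.421²]/31 = 38.7043
SE = √(s_p²·(1/9+1/24)) = 2.4317
t = (53.333−59.583)/2.4317 = -2.5702
df = 31
p-value (one-sided, H₁ greater) = 0.99240
At α=0.05: p ≥ α → fail to reject H₀

reject H₀: no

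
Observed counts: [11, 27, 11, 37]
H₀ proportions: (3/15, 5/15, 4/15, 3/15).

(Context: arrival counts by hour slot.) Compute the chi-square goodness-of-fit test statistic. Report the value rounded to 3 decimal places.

test statistic = 31.334

n = 86; E_i = n·p_i = [17.20, 28.67, 22.93, 17.20]
χ² = (11−17.20)²/17.20 + (27−28.67)²/28.67 + (11−22.93)²/22.93 + (37−17.20)²/17.20 = 31.3343
df = 3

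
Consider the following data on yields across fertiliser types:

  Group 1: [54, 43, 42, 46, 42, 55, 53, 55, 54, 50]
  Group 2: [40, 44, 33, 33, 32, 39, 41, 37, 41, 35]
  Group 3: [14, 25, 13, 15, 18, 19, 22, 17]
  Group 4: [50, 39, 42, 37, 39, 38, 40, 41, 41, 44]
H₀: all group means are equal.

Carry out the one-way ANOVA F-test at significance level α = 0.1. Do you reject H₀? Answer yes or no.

reject H₀: yes

Group means [49.40, 37.50, 17.88, 41.10], grand mean 37.447
SSB = Σnᵢ(x̄ᵢ−x̄)² = 4626.720; SSW = ΣΣ(x−x̄ᵢ)² = 674.675
MSB = 4626.720/3 = 1542.2399; MSW = 674.675/34 = 19.8434
F = MSB/MSW = 77.7206
df = (3, 34)
p-value (upper-tail) = 0.00000
At α=0.1: p < α → reject H₀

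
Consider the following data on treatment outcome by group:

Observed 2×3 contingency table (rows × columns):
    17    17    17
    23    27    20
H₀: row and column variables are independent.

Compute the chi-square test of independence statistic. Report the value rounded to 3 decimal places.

test statistic = 0.443

Row totals [51, 70], col totals [40, 44, 37], n=121
χ² = (17−16.86)²/16.86 + (17−18.55)²/18.55 + (17−15.60)²/15.60 + (23−23.14)²/23.14 + (27−25.45)²/25.45 + (20−21.40)²/21.40 = 0.4434
df = 2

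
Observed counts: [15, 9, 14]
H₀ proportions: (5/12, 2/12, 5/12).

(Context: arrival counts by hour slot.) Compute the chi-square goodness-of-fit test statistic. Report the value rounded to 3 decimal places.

test statistic = 1.379

n = 38; E_i = n·p_i = [15.83, 6.33, 15.83]
χ² = (15−15.83)²/15.83 + (9−6.33)²/6.33 + (14−15.83)²/15.83 = 1.3789
df = 2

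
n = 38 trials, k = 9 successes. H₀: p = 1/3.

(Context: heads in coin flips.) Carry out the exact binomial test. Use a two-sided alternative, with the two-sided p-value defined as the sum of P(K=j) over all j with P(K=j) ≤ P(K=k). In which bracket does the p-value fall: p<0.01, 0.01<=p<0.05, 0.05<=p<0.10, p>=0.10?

p-value bracket: p>=0.10

Exact binomial: n=38, k=9, p₀=1/3=0.3333
P(X=j) = C(n,j)·p₀^j·(1−p₀)^(n−j); p = Σ P(X=j) over j with P(X=j) ≤ P(X=9)
p-value (two-sided) = 0.23227
→ bracket: p>=0.10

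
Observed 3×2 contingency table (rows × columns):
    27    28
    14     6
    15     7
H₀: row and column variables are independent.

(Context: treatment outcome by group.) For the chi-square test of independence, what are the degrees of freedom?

degrees of freedom = 2

df = (r−1)(c−1) = (3−1)·(2−1) = 2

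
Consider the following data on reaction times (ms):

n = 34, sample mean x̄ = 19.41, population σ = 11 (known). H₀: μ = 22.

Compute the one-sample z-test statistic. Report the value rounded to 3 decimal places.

SE = σ/√n = 11/√34 = 1.8865
z = (x̄−μ₀)/SE = (19.41−22)/1.8865 = -1.3729

test statistic = -1.373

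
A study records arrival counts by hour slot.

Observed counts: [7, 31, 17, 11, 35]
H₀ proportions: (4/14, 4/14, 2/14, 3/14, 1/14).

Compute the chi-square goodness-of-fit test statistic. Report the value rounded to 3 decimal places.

test statistic = 129.422

n = 101; E_i = n·p_i = [28.86, 28.86, 14.43, 21.64, 7.21]
χ² = (7−28.86)²/28.86 + (31−28.86)²/28.86 + (17−14.43)²/14.43 + (11−21.64)²/21.64 + (35−7.21)²/7.21 = 129.4224
df = 4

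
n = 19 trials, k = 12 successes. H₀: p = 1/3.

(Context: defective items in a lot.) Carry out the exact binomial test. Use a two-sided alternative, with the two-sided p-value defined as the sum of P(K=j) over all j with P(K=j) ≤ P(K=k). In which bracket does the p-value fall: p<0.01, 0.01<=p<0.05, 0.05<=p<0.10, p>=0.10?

p-value bracket: 0.01<=p<0.05

Exact binomial: n=19, k=12, p₀=1/3=0.3333
P(X=j) = C(n,j)·p₀^j·(1−p₀)^(n−j); p = Σ P(X=j) over j with P(X=j) ≤ P(X=12)
p-value (two-sided) = 0.01216
→ bracket: 0.01<=p<0.05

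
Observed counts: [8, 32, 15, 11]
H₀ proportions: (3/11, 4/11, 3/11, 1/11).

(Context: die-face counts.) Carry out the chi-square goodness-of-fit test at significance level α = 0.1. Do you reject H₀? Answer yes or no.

n = 66; E_i = n·p_i = [18.00, 24.00, 18.00, 6.00]
χ² = (8−18.00)²/18.00 + (32−24.00)²/24.00 + (15−18.00)²/18.00 + (11−6.00)²/6.00 = 12.8889
df = 3
p-value (upper-tail) = 0.00488
At α=0.1: p < α → reject H₀

reject H₀: yes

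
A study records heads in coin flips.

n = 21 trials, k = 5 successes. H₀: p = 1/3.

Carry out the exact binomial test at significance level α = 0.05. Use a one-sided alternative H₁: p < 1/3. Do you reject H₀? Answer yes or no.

reject H₀: no

Exact binomial: n=21, k=5, p₀=1/3=0.3333
P(X≤5) from Σ C(n,i)·p₀^i·(1−p₀)^(n−i)
p-value (one-sided, H₁ less) = 0.24865
At α=0.05: p ≥ α → fail to reject H₀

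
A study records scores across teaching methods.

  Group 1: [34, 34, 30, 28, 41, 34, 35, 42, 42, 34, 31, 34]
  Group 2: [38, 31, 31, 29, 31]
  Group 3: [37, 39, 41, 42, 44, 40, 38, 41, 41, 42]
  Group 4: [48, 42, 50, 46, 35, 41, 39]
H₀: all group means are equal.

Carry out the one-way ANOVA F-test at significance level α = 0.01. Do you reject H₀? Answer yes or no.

reject H₀: yes

Group means [34.92, 32.00, 40.50, 43.00], grand mean 37.794
SSB = Σnᵢ(x̄ᵢ−x̄)² = 530.142; SSW = ΣΣ(x−x̄ᵢ)² = 483.417
MSB = 530.142/3 = 176.7141; MSW = 483.417/30 = 16.1139
F = MSB/MSW = 10.9666
df = (3, 30)
p-value (upper-tail) = 0.00005
At α=0.01: p < α → reject H₀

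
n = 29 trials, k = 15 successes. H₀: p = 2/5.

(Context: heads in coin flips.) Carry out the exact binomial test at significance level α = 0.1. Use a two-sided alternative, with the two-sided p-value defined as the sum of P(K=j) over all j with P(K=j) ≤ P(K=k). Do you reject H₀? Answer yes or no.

reject H₀: no

Exact binomial: n=29, k=15, p₀=2/5=0.4000
P(X=j) = C(n,j)·p₀^j·(1−p₀)^(n−j); p = Σ P(X=j) over j with P(X=j) ≤ P(X=15)
p-value (two-sided) = 0.25491
At α=0.1: p ≥ α → fail to reject H₀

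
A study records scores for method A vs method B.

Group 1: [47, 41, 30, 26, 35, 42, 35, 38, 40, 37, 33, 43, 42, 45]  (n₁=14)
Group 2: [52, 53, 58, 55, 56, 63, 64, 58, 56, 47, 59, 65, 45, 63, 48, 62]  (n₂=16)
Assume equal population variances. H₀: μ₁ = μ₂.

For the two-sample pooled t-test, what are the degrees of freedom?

degrees of freedom = 28

df = n₁ + n₂ − 2 = 14 + 16 − 2 = 28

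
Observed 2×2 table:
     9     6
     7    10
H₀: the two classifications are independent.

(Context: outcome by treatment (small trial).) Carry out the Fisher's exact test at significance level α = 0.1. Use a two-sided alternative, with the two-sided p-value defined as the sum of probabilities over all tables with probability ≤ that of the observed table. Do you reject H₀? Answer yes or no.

reject H₀: no

Margins: r₁=15, r₂=17, c₁=16, c₂=16, n=32
p_obs = C(15,9)·C(17,7)/C(32,16); sum pmf over tables with pmf ≤ p_obs
p-value (two-sided) = 0.47949
At α=0.1: p ≥ α → fail to reject H₀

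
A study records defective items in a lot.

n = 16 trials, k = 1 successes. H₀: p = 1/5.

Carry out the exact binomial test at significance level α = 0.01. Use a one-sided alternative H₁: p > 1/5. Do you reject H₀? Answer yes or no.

Exact binomial: n=16, k=1, p₀=1/5=0.2000
P(X≥1) from Σ C(n,i)·p₀^i·(1−p₀)^(n−i)
p-value (one-sided, H₁ greater) = 0.97185
At α=0.01: p ≥ α → fail to reject H₀

reject H₀: no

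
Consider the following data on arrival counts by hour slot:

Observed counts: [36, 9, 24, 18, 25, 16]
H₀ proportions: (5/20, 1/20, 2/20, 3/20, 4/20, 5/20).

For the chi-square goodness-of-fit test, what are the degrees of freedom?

degrees of freedom = 5

df = k − 1 = 6 − 1 = 5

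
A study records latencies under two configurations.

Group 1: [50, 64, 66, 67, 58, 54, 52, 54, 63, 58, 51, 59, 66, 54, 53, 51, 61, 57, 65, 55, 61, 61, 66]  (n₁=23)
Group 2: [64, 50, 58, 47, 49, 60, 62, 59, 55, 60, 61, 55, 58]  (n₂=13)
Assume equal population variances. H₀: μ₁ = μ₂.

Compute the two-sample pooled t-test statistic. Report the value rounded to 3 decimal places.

x̄₁=58.522, s₁=5.583, n₁=23
x̄₂=56.769, s₂=5.278, n₂=13
s_p² = [22·5.583² + 12·5.278²]/34 = 30.0014
SE = √(s_p²·(1/23+1/13)) = 1.9006
t = (58.522−56.769)/1.9006 = 0.9221
df = 34

test statistic = 0.922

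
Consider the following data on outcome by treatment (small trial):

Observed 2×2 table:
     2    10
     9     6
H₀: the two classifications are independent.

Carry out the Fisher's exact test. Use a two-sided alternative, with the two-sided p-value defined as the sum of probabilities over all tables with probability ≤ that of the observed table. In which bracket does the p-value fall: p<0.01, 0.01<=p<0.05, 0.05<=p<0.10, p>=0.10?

p-value bracket: 0.01<=p<0.05

Margins: r₁=12, r₂=15, c₁=11, c₂=16, n=27
p_obs = C(12,2)·C(15,9)/C(27,11); sum pmf over tables with pmf ≤ p_obs
p-value (two-sided) = 0.04733
→ bracket: 0.01<=p<0.05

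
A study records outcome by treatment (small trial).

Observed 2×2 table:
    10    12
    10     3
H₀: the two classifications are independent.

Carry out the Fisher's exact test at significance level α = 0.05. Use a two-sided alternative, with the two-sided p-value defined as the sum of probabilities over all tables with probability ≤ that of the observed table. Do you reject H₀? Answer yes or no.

reject H₀: no

Margins: r₁=22, r₂=13, c₁=20, c₂=15, n=35
p_obs = C(22,10)·C(13,10)/C(35,20); sum pmf over tables with pmf ≤ p_obs
p-value (two-sided) = 0.08914
At α=0.05: p ≥ α → fail to reject H₀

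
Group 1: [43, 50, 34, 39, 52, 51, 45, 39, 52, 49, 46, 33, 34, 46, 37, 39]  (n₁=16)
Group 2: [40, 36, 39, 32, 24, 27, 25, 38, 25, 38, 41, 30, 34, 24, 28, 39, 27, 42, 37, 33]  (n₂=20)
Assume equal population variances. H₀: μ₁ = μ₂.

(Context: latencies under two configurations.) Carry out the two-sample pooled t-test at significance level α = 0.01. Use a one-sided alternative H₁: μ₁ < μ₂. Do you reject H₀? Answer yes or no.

x̄₁=43.062, s₁=6.728, n₁=16
x̄₂=32.950, s₂=6.236, n₂=20
s_p² = [15·6.728² + 19·6.236²]/34 = 41.7026
SE = √(s_p²·(1/16+1/20)) = 2.1660
t = (43.062−32.950)/2.1660 = 4.6688
df = 34
p-value (one-sided, H₁ less) = 0.99998
At α=0.01: p ≥ α → fail to reject H₀

reject H₀: no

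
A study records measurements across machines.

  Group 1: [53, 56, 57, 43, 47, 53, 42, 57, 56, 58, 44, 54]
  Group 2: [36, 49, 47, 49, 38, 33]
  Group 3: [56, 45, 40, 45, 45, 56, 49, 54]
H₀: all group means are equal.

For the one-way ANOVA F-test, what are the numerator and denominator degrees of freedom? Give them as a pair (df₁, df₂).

degrees of freedom = [2, 23]

k = 3 groups, N = 26 total
df = (k−1, N−k) = (3−1, 26−3) = (2, 23)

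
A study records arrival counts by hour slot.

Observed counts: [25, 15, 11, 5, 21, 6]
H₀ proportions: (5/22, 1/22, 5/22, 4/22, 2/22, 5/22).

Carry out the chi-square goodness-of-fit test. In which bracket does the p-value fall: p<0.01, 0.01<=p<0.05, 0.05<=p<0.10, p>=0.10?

p-value bracket: p<0.01

n = 83; E_i = n·p_i = [18.86, 3.77, 18.86, 15.09, 7.55, 18.86]
χ² = (25−18.86)²/18.86 + (15−3.77)²/3.77 + (11−18.86)²/18.86 + (5−15.09)²/15.09 + (21−7.55)²/7.55 + (6−18.86)²/18.86 = 78.1964
df = 5
p-value (upper-tail) = 0.00000
→ bracket: p<0.01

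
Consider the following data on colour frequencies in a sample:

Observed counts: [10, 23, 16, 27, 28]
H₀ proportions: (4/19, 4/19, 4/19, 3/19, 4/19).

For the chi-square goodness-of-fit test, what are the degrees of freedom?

degrees of freedom = 4

df = k − 1 = 5 − 1 = 4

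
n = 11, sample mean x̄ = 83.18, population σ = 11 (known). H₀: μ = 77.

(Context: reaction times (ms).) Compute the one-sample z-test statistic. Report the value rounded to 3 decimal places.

SE = σ/√n = 11/√11 = 3.3166
z = (x̄−μ₀)/SE = (83.18−77)/3.3166 = 1.8633

test statistic = 1.863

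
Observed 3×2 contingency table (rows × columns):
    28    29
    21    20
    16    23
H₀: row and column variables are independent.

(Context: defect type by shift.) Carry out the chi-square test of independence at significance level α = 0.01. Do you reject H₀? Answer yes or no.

Row totals [57, 41, 39], col totals [65, 72], n=137
χ² = (28−27.04)²/27.04 + (29−29.96)²/29.96 + (21−19.45)²/19.45 + (20−21.55)²/21.55 + (16−18.50)²/18.50 + (23−20.50)²/20.50 = 0.9431
df = 2
p-value (upper-tail) = 0.62402
At α=0.01: p ≥ α → fail to reject H₀

reject H₀: no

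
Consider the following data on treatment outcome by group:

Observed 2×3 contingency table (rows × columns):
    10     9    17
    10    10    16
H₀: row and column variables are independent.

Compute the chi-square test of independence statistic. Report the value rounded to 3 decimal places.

Row totals [36, 36], col totals [20, 19, 33], n=72
χ² = (10−10.00)²/10.00 + (9−9.50)²/9.50 + (17−16.50)²/16.50 + (10−10.00)²/10.00 + (10−9.50)²/9.50 + (16−16.50)²/16.50 = 0.0829
df = 2

test statistic = 0.083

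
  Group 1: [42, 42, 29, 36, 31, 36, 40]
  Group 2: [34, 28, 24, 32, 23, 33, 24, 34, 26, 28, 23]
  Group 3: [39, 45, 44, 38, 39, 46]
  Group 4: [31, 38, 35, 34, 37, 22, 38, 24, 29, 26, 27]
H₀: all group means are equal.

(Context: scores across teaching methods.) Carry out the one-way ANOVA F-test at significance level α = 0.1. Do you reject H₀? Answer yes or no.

Group means [36.57, 28.09, 41.83, 31.00], grand mean 33.057
SSB = Σnᵢ(x̄ᵢ−x̄)² = 866.429; SSW = ΣΣ(x−x̄ᵢ)² = 755.457
MSB = 866.429/3 = 288.8097; MSW = 755.457/31 = 24.3696
F = MSB/MSW = 11.8512
df = (3, 31)
p-value (upper-tail) = 0.00002
At α=0.1: p < α → reject H₀

reject H₀: yes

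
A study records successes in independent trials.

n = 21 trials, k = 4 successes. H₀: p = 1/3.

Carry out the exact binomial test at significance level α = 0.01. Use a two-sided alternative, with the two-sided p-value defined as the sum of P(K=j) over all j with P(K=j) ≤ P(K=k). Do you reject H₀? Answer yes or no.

Exact binomial: n=21, k=4, p₀=1/3=0.3333
P(X=j) = C(n,j)·p₀^j·(1−p₀)^(n−j); p = Σ P(X=j) over j with P(X=j) ≤ P(X=4)
p-value (two-sided) = 0.24594
At α=0.01: p ≥ α → fail to reject H₀

reject H₀: no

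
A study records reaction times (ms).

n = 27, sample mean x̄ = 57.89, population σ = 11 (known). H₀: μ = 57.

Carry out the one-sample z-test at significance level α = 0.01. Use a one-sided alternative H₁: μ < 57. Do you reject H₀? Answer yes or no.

SE = σ/√n = 11/√27 = 2.1170
z = (x̄−μ₀)/SE = (57.89−57)/2.1170 = 0.4204
p-value (one-sided, H₁ less) = 0.66291
At α=0.01: p ≥ α → fail to reject H₀

reject H₀: no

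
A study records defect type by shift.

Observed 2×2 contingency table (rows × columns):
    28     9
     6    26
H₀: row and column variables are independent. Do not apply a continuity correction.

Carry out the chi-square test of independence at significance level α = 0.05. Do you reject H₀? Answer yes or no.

Row totals [37, 32], col totals [34, 35], n=69
χ² = (28−18.23)²/18.23 + (9−18.77)²/18.77 + (6−15.77)²/15.77 + (26−16.23)²/16.23 = 22.2469
df = 1
p-value (upper-tail) = 0.00000
At α=0.05: p < α → reject H₀

reject H₀: yes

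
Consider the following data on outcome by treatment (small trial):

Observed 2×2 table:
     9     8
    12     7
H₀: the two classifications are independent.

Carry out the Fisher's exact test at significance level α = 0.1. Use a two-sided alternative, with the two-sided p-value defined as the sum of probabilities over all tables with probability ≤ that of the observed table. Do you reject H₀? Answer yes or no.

reject H₀: no

Margins: r₁=17, r₂=19, c₁=21, c₂=15, n=36
p_obs = C(17,9)·C(19,12)/C(36,21); sum pmf over tables with pmf ≤ p_obs
p-value (two-sided) = 0.73600
At α=0.1: p ≥ α → fail to reject H₀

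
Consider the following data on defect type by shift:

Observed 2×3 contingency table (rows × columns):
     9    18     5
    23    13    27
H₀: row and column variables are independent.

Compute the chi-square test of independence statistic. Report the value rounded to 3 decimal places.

Row totals [32, 63], col totals [32, 31, 32], n=95
χ² = (9−10.78)²/10.78 + (18−10.44)²/10.44 + (5−10.78)²/10.78 + (23−21.22)²/21.22 + (13−20.56)²/20.56 + (27−21.22)²/21.22 = 13.3637
df = 2

test statistic = 13.364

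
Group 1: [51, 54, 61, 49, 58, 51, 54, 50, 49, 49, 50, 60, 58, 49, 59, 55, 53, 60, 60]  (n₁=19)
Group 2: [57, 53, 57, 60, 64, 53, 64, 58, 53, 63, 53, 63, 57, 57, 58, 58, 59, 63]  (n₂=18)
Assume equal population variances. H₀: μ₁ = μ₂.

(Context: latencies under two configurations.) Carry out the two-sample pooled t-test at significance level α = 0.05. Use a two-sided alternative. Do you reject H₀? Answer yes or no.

x̄₁=54.211, s₁=4.504, n₁=19
x̄₂=58.333, s₂=3.865, n₂=18
s_p² = [18·4.504² + 17·3.865²]/35 = 17.6902
SE = √(s_p²·(1/19+1/18)) = 1.3834
t = (54.211−58.333)/1.3834 = -2.9802
df = 35
p-value (two-sided) = 0.00521
At α=0.05: p < α → reject H₀

reject H₀: yes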